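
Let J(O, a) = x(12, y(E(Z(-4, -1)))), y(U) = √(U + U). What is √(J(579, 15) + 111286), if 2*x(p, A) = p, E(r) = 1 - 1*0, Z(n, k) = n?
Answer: 2*√27823 ≈ 333.60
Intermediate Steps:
E(r) = 1 (E(r) = 1 + 0 = 1)
y(U) = √2*√U (y(U) = √(2*U) = √2*√U)
x(p, A) = p/2
J(O, a) = 6 (J(O, a) = (½)*12 = 6)
√(J(579, 15) + 111286) = √(6 + 111286) = √111292 = 2*√27823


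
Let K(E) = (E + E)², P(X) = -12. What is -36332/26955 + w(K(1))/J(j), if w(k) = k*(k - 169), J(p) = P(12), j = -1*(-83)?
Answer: 1446193/26955 ≈ 53.652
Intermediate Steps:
j = 83
K(E) = 4*E² (K(E) = (2*E)² = 4*E²)
J(p) = -12
w(k) = k*(-169 + k)
-36332/26955 + w(K(1))/J(j) = -36332/26955 + ((4*1²)*(-169 + 4*1²))/(-12) = -36332*1/26955 + ((4*1)*(-169 + 4*1))*(-1/12) = -36332/26955 + (4*(-169 + 4))*(-1/12) = -36332/26955 + (4*(-165))*(-1/12) = -36332/26955 - 660*(-1/12) = -36332/26955 + 55 = 1446193/26955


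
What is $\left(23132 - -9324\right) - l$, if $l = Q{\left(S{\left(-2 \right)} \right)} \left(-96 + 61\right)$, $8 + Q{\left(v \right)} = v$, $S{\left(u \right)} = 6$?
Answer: $32386$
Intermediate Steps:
$Q{\left(v \right)} = -8 + v$
$l = 70$ ($l = \left(-8 + 6\right) \left(-96 + 61\right) = \left(-2\right) \left(-35\right) = 70$)
$\left(23132 - -9324\right) - l = \left(23132 - -9324\right) - 70 = \left(23132 + 9324\right) - 70 = 32456 - 70 = 32386$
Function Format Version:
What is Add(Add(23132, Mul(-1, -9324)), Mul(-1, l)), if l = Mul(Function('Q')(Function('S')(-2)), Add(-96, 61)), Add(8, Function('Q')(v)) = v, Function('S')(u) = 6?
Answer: 32386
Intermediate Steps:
Function('Q')(v) = Add(-8, v)
l = 70 (l = Mul(Add(-8, 6), Add(-96, 61)) = Mul(-2, -35) = 70)
Add(Add(23132, Mul(-1, -9324)), Mul(-1, l)) = Add(Add(23132, Mul(-1, -9324)), Mul(-1, 70)) = Add(Add(23132, 9324), -70) = Add(32456, -70) = 32386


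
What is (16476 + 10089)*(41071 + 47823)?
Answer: 2361469110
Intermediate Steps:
(16476 + 10089)*(41071 + 47823) = 26565*88894 = 2361469110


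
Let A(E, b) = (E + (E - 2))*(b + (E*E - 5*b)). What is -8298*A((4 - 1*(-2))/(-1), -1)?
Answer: 4646880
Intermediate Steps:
A(E, b) = (-2 + 2*E)*(E² - 4*b) (A(E, b) = (E + (-2 + E))*(b + (E² - 5*b)) = (-2 + 2*E)*(E² - 4*b))
-8298*A((4 - 1*(-2))/(-1), -1) = -8298*(-2*(4 - 1*(-2))² + 2*((4 - 1*(-2))/(-1))³ + 8*(-1) - 8*(4 - 1*(-2))/(-1)*(-1)) = -8298*(-2*(4 + 2)² + 2*((4 + 2)*(-1))³ - 8 - 8*(4 + 2)*(-1)*(-1)) = -8298*(-2*(6*(-1))² + 2*(6*(-1))³ - 8 - 8*6*(-1)*(-1)) = -8298*(-2*(-6)² + 2*(-6)³ - 8 - 8*(-6)*(-1)) = -8298*(-2*36 + 2*(-216) - 8 - 48) = -8298*(-72 - 432 - 8 - 48) = -8298*(-560) = 4646880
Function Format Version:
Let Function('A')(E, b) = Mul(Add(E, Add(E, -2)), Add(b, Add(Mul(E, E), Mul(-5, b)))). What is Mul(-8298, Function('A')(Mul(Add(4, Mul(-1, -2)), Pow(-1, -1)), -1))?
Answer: 4646880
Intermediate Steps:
Function('A')(E, b) = Mul(Add(-2, Mul(2, E)), Add(Pow(E, 2), Mul(-4, b))) (Function('A')(E, b) = Mul(Add(E, Add(-2, E)), Add(b, Add(Pow(E, 2), Mul(-5, b)))) = Mul(Add(-2, Mul(2, E)), Add(Pow(E, 2), Mul(-4, b))))
Mul(-8298, Function('A')(Mul(Add(4, Mul(-1, -2)), Pow(-1, -1)), -1)) = Mul(-8298, Add(Mul(-2, Pow(Mul(Add(4, Mul(-1, -2)), Pow(-1, -1)), 2)), Mul(2, Pow(Mul(Add(4, Mul(-1, -2)), Pow(-1, -1)), 3)), Mul(8, -1), Mul(-8, Mul(Add(4, Mul(-1, -2)), Pow(-1, -1)), -1))) = Mul(-8298, Add(Mul(-2, Pow(Mul(Add(4, 2), -1), 2)), Mul(2, Pow(Mul(Add(4, 2), -1), 3)), -8, Mul(-8, Mul(Add(4, 2), -1), -1))) = Mul(-8298, Add(Mul(-2, Pow(Mul(6, -1), 2)), Mul(2, Pow(Mul(6, -1), 3)), -8, Mul(-8, Mul(6, -1), -1))) = Mul(-8298, Add(Mul(-2, Pow(-6, 2)), Mul(2, Pow(-6, 3)), -8, Mul(-8, -6, -1))) = Mul(-8298, Add(Mul(-2, 36), Mul(2, -216), -8, -48)) = Mul(-8298, Add(-72, -432, -8, -48)) = Mul(-8298, -560) = 4646880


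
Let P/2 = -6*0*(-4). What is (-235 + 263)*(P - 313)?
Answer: -8764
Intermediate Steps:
P = 0 (P = 2*(-6*0*(-4)) = 2*(0*(-4)) = 2*0 = 0)
(-235 + 263)*(P - 313) = (-235 + 263)*(0 - 313) = 28*(-313) = -8764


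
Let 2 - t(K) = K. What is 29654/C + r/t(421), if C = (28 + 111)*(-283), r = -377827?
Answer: 14850155673/16482203 ≈ 900.98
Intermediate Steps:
t(K) = 2 - K
C = -39337 (C = 139*(-283) = -39337)
29654/C + r/t(421) = 29654/(-39337) - 377827/(2 - 1*421) = 29654*(-1/39337) - 377827/(2 - 421) = -29654/39337 - 377827/(-419) = -29654/39337 - 377827*(-1/419) = -29654/39337 + 377827/419 = 14850155673/16482203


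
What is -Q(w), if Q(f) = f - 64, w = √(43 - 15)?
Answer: 64 - 2*√7 ≈ 58.708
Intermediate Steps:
w = 2*√7 (w = √28 = 2*√7 ≈ 5.2915)
Q(f) = -64 + f
-Q(w) = -(-64 + 2*√7) = 64 - 2*√7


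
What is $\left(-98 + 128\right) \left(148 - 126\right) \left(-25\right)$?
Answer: $-16500$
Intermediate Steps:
$\left(-98 + 128\right) \left(148 - 126\right) \left(-25\right) = 30 \cdot 22 \left(-25\right) = 660 \left(-25\right) = -16500$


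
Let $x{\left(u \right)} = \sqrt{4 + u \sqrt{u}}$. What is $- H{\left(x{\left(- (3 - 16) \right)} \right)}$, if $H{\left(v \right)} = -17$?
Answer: $17$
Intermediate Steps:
$x{\left(u \right)} = \sqrt{4 + u^{\frac{3}{2}}}$
$- H{\left(x{\left(- (3 - 16) \right)} \right)} = \left(-1\right) \left(-17\right) = 17$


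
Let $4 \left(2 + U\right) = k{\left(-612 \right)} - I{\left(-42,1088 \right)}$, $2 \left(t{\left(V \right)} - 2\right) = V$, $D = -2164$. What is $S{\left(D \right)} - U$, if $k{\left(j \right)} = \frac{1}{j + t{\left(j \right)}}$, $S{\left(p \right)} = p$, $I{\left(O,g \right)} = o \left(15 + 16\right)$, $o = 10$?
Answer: $- \frac{7637607}{3664} \approx -2084.5$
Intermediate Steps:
$t{\left(V \right)} = 2 + \frac{V}{2}$
$I{\left(O,g \right)} = 310$ ($I{\left(O,g \right)} = 10 \left(15 + 16\right) = 10 \cdot 31 = 310$)
$k{\left(j \right)} = \frac{1}{2 + \frac{3 j}{2}}$ ($k{\left(j \right)} = \frac{1}{j + \left(2 + \frac{j}{2}\right)} = \frac{1}{2 + \frac{3 j}{2}}$)
$U = - \frac{291289}{3664}$ ($U = -2 + \frac{\frac{2}{4 + 3 \left(-612\right)} - 310}{4} = -2 + \frac{\frac{2}{4 - 1836} - 310}{4} = -2 + \frac{\frac{2}{-1832} - 310}{4} = -2 + \frac{2 \left(- \frac{1}{1832}\right) - 310}{4} = -2 + \frac{- \frac{1}{916} - 310}{4} = -2 + \frac{1}{4} \left(- \frac{283961}{916}\right) = -2 - \frac{283961}{3664} = - \frac{291289}{3664} \approx -79.5$)
$S{\left(D \right)} - U = -2164 - - \frac{291289}{3664} = -2164 + \frac{291289}{3664} = - \frac{7637607}{3664}$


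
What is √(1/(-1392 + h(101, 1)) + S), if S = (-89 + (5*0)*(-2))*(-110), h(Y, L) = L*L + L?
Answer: 3*√2101695290/1390 ≈ 98.944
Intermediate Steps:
h(Y, L) = L + L² (h(Y, L) = L² + L = L + L²)
S = 9790 (S = (-89 + 0*(-2))*(-110) = (-89 + 0)*(-110) = -89*(-110) = 9790)
√(1/(-1392 + h(101, 1)) + S) = √(1/(-1392 + 1*(1 + 1)) + 9790) = √(1/(-1392 + 1*2) + 9790) = √(1/(-1392 + 2) + 9790) = √(1/(-1390) + 9790) = √(-1/1390 + 9790) = √(13608099/1390) = 3*√2101695290/1390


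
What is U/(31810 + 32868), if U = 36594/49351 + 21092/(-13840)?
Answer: -133612583/11044056963880 ≈ -1.2098e-5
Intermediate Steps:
U = -133612583/170754460 (U = 36594*(1/49351) + 21092*(-1/13840) = 36594/49351 - 5273/3460 = -133612583/170754460 ≈ -0.78248)
U/(31810 + 32868) = -133612583/(170754460*(31810 + 32868)) = -133612583/170754460/64678 = -133612583/170754460*1/64678 = -133612583/11044056963880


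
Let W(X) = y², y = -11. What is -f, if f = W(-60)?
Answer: -121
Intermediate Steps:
W(X) = 121 (W(X) = (-11)² = 121)
f = 121
-f = -1*121 = -121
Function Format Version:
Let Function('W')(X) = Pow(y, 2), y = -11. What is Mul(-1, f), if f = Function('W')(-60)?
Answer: -121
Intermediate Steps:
Function('W')(X) = 121 (Function('W')(X) = Pow(-11, 2) = 121)
f = 121
Mul(-1, f) = Mul(-1, 121) = -121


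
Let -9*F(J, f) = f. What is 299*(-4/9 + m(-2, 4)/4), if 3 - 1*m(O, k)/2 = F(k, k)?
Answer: 6877/18 ≈ 382.06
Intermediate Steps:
F(J, f) = -f/9
m(O, k) = 6 + 2*k/9 (m(O, k) = 6 - (-2)*k/9 = 6 + 2*k/9)
299*(-4/9 + m(-2, 4)/4) = 299*(-4/9 + (6 + (2/9)*4)/4) = 299*(-4*1/9 + (6 + 8/9)*(1/4)) = 299*(-4/9 + (62/9)*(1/4)) = 299*(-4/9 + 31/18) = 299*(23/18) = 6877/18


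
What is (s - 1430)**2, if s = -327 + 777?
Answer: 960400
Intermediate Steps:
s = 450
(s - 1430)**2 = (450 - 1430)**2 = (-980)**2 = 960400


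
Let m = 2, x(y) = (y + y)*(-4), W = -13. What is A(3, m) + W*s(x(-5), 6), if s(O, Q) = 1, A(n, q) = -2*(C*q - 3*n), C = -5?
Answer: 25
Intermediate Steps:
x(y) = -8*y (x(y) = (2*y)*(-4) = -8*y)
A(n, q) = 6*n + 10*q (A(n, q) = -2*(-5*q - 3*n) = 6*n + 10*q)
A(3, m) + W*s(x(-5), 6) = (6*3 + 10*2) - 13*1 = (18 + 20) - 13 = 38 - 13 = 25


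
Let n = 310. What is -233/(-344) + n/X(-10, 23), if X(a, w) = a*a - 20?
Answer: 783/172 ≈ 4.5523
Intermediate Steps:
X(a, w) = -20 + a² (X(a, w) = a² - 20 = -20 + a²)
-233/(-344) + n/X(-10, 23) = -233/(-344) + 310/(-20 + (-10)²) = -233*(-1/344) + 310/(-20 + 100) = 233/344 + 310/80 = 233/344 + 310*(1/80) = 233/344 + 31/8 = 783/172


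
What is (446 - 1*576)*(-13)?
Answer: 1690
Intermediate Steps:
(446 - 1*576)*(-13) = (446 - 576)*(-13) = -130*(-13) = 1690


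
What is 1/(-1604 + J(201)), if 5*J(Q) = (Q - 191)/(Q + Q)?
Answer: -201/322403 ≈ -0.00062344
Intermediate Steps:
J(Q) = (-191 + Q)/(10*Q) (J(Q) = ((Q - 191)/(Q + Q))/5 = ((-191 + Q)/((2*Q)))/5 = ((-191 + Q)*(1/(2*Q)))/5 = ((-191 + Q)/(2*Q))/5 = (-191 + Q)/(10*Q))
1/(-1604 + J(201)) = 1/(-1604 + (⅒)*(-191 + 201)/201) = 1/(-1604 + (⅒)*(1/201)*10) = 1/(-1604 + 1/201) = 1/(-322403/201) = -201/322403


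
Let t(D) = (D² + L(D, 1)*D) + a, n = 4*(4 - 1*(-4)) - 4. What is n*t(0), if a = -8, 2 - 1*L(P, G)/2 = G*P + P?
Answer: -224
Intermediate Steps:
L(P, G) = 4 - 2*P - 2*G*P (L(P, G) = 4 - 2*(G*P + P) = 4 - 2*(P + G*P) = 4 + (-2*P - 2*G*P) = 4 - 2*P - 2*G*P)
n = 28 (n = 4*(4 + 4) - 4 = 4*8 - 4 = 32 - 4 = 28)
t(D) = -8 + D² + D*(4 - 4*D) (t(D) = (D² + (4 - 2*D - 2*1*D)*D) - 8 = (D² + (4 - 2*D - 2*D)*D) - 8 = (D² + (4 - 4*D)*D) - 8 = (D² + D*(4 - 4*D)) - 8 = -8 + D² + D*(4 - 4*D))
n*t(0) = 28*(-8 - 3*0² + 4*0) = 28*(-8 - 3*0 + 0) = 28*(-8 + 0 + 0) = 28*(-8) = -224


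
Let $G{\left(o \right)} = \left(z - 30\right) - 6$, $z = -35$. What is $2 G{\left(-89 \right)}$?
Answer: $-142$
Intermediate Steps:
$G{\left(o \right)} = -71$ ($G{\left(o \right)} = \left(-35 - 30\right) - 6 = -65 - 6 = -71$)
$2 G{\left(-89 \right)} = 2 \left(-71\right) = -142$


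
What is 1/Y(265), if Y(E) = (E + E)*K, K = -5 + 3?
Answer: -1/1060 ≈ -0.00094340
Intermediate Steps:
K = -2
Y(E) = -4*E (Y(E) = (E + E)*(-2) = (2*E)*(-2) = -4*E)
1/Y(265) = 1/(-4*265) = 1/(-1060) = -1/1060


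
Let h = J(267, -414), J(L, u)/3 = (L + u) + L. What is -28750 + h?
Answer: -28390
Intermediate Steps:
J(L, u) = 3*u + 6*L (J(L, u) = 3*((L + u) + L) = 3*(u + 2*L) = 3*u + 6*L)
h = 360 (h = 3*(-414) + 6*267 = -1242 + 1602 = 360)
-28750 + h = -28750 + 360 = -28390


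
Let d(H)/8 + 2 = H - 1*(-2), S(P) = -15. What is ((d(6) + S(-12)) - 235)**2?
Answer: 40804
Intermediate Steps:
d(H) = 8*H (d(H) = -16 + 8*(H - 1*(-2)) = -16 + 8*(H + 2) = -16 + 8*(2 + H) = -16 + (16 + 8*H) = 8*H)
((d(6) + S(-12)) - 235)**2 = ((8*6 - 15) - 235)**2 = ((48 - 15) - 235)**2 = (33 - 235)**2 = (-202)**2 = 40804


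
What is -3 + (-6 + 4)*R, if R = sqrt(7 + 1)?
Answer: -3 - 4*sqrt(2) ≈ -8.6569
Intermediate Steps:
R = 2*sqrt(2) (R = sqrt(8) = 2*sqrt(2) ≈ 2.8284)
-3 + (-6 + 4)*R = -3 + (-6 + 4)*(2*sqrt(2)) = -3 - 4*sqrt(2)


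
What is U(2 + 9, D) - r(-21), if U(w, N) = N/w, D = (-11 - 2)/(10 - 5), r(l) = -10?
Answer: 537/55 ≈ 9.7636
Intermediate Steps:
D = -13/5 ≈ -2.6000
U(2 + 9, D) - r(-21) = -13/(5*(2 + 9)) - 1*(-10) = -13/5/11 + 10 = -13/5*1/11 + 10 = -13/55 + 10 = 537/55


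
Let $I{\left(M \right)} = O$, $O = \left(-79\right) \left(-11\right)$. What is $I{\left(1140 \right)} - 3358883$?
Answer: $-3358014$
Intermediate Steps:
$O = 869$
$I{\left(M \right)} = 869$
$I{\left(1140 \right)} - 3358883 = 869 - 3358883 = -3358014$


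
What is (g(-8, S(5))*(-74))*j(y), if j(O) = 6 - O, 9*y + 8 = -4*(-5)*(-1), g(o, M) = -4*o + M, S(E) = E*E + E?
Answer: -376216/9 ≈ -41802.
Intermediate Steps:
S(E) = E + E**2 (S(E) = E**2 + E = E + E**2)
g(o, M) = M - 4*o
y = -28/9 (y = -8/9 + (-4*(-5)*(-1))/9 = -8/9 + (20*(-1))/9 = -8/9 + (1/9)*(-20) = -8/9 - 20/9 = -28/9 ≈ -3.1111)
(g(-8, S(5))*(-74))*j(y) = ((5*(1 + 5) - 4*(-8))*(-74))*(6 - 1*(-28/9)) = ((5*6 + 32)*(-74))*(6 + 28/9) = ((30 + 32)*(-74))*(82/9) = (62*(-74))*(82/9) = -4588*82/9 = -376216/9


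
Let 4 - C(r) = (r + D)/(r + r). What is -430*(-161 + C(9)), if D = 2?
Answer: 609955/9 ≈ 67773.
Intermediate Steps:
C(r) = 4 - (2 + r)/(2*r) (C(r) = 4 - (r + 2)/(r + r) = 4 - (2 + r)/(2*r))
-430*(-161 + C(9)) = -430*(-161 + (7/2 - 1/9)) = -430*(-161 + (7/2 - 1*⅑)) = -430*(-161 + (7/2 - ⅑)) = -430*(-161 + 61/18) = -430*(-2837/18) = 609955/9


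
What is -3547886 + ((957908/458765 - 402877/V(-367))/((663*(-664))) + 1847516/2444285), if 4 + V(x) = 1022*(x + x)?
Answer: -17517870038252574800319582303/4937552607462218381248 ≈ -3.5479e+6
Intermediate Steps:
V(x) = -4 + 2044*x (V(x) = -4 + 1022*(x + x) = -4 + 1022*(2*x) = -4 + 2044*x)
-3547886 + ((957908/458765 - 402877/V(-367))/((663*(-664))) + 1847516/2444285) = -3547886 + ((957908/458765 - 402877/(-4 + 2044*(-367)))/((663*(-664))) + 1847516/2444285) = -3547886 + ((957908*(1/458765) - 402877/(-4 - 750148))/(-440232) + 1847516*(1/2444285)) = -3547886 + ((957908/458765 - 402877/(-750152))*(-1/440232) + 1847516/2444285) = -3547886 + ((957908/458765 - 402877*(-1/750152))*(-1/440232) + 1847516/2444285) = -3547886 + ((957908/458765 + 402877/750152)*(-1/440232) + 1847516/2444285) = -3547886 + ((903402468921/344143482280)*(-1/440232) + 1847516/2444285) = -3547886 + (-301134156307/50500991163696320 + 1847516/2444285) = -3547886 + 3732026125323452859425/4937552607462218381248 = -17517870038252574800319582303/4937552607462218381248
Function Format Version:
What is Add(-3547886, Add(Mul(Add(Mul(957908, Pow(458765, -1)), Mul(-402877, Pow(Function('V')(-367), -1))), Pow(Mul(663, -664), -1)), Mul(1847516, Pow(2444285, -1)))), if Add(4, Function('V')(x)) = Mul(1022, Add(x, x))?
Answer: Rational(-17517870038252574800319582303, 4937552607462218381248) ≈ -3.5479e+6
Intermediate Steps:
Function('V')(x) = Add(-4, Mul(2044, x)) (Function('V')(x) = Add(-4, Mul(1022, Add(x, x))) = Add(-4, Mul(1022, Mul(2, x))) = Add(-4, Mul(2044, x)))
Add(-3547886, Add(Mul(Add(Mul(957908, Pow(458765, -1)), Mul(-402877, Pow(Function('V')(-367), -1))), Pow(Mul(663, -664), -1)), Mul(1847516, Pow(2444285, -1)))) = Add(-3547886, Add(Mul(Add(Mul(957908, Pow(458765, -1)), Mul(-402877, Pow(Add(-4, Mul(2044, -367)), -1))), Pow(Mul(663, -664), -1)), Mul(1847516, Pow(2444285, -1)))) = Add(-3547886, Add(Mul(Add(Mul(957908, Rational(1, 458765)), Mul(-402877, Pow(Add(-4, -750148), -1))), Pow(-440232, -1)), Mul(1847516, Rational(1, 2444285)))) = Add(-3547886, Add(Mul(Add(Rational(957908, 458765), Mul(-402877, Pow(-750152, -1))), Rational(-1, 440232)), Rational(1847516, 2444285))) = Add(-3547886, Add(Mul(Add(Rational(957908, 458765), Mul(-402877, Rational(-1, 750152))), Rational(-1, 440232)), Rational(1847516, 2444285))) = Add(-3547886, Add(Mul(Add(Rational(957908, 458765), Rational(402877, 750152)), Rational(-1, 440232)), Rational(1847516, 2444285))) = Add(-3547886, Add(Mul(Rational(903402468921, 344143482280), Rational(-1, 440232)), Rational(1847516, 2444285))) = Add(-3547886, Add(Rational(-301134156307, 50500991163696320), Rational(1847516, 2444285))) = Add(-3547886, Rational(3732026125323452859425, 4937552607462218381248)) = Rational(-17517870038252574800319582303, 4937552607462218381248)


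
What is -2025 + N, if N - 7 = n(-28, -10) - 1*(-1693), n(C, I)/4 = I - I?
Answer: -325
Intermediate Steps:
n(C, I) = 0 (n(C, I) = 4*(I - I) = 4*0 = 0)
N = 1700 (N = 7 + (0 - 1*(-1693)) = 7 + (0 + 1693) = 7 + 1693 = 1700)
-2025 + N = -2025 + 1700 = -325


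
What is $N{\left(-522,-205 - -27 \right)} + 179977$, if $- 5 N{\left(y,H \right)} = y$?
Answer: $\frac{900407}{5} \approx 1.8008 \cdot 10^{5}$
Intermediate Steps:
$N{\left(y,H \right)} = - \frac{y}{5}$
$N{\left(-522,-205 - -27 \right)} + 179977 = \left(- \frac{1}{5}\right) \left(-522\right) + 179977 = \frac{522}{5} + 179977 = \frac{900407}{5}$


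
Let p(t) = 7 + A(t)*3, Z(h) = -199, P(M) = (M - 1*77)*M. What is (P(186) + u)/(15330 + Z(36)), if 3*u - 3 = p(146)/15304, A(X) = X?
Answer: 930866245/694694472 ≈ 1.3400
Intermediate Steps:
P(M) = M*(-77 + M) (P(M) = (M - 77)*M = (-77 + M)*M = M*(-77 + M))
p(t) = 7 + 3*t (p(t) = 7 + t*3 = 7 + 3*t)
u = 46357/45912 (u = 1 + ((7 + 3*146)/15304)/3 = 1 + ((7 + 438)*(1/15304))/3 = 1 + (445*(1/15304))/3 = 1 + (⅓)*(445/15304) = 1 + 445/45912 = 46357/45912 ≈ 1.0097)
(P(186) + u)/(15330 + Z(36)) = (186*(-77 + 186) + 46357/45912)/(15330 - 199) = (186*109 + 46357/45912)/15131 = (20274 + 46357/45912)*(1/15131) = (930866245/45912)*(1/15131) = 930866245/694694472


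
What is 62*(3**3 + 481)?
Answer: 31496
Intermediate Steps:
62*(3**3 + 481) = 62*(27 + 481) = 62*508 = 31496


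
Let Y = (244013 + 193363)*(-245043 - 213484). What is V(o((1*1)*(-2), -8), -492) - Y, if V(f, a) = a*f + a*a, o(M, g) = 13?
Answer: 200548940820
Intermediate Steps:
V(f, a) = a**2 + a*f (V(f, a) = a*f + a**2 = a**2 + a*f)
Y = -200548705152 (Y = 437376*(-458527) = -200548705152)
V(o((1*1)*(-2), -8), -492) - Y = -492*(-492 + 13) - 1*(-200548705152) = -492*(-479) + 200548705152 = 235668 + 200548705152 = 200548940820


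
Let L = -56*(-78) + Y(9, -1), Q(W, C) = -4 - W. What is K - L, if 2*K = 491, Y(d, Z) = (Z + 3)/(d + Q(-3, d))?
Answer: -16491/4 ≈ -4122.8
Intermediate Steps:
Y(d, Z) = (3 + Z)/(-1 + d) (Y(d, Z) = (Z + 3)/(d + (-4 - 1*(-3))) = (3 + Z)/(d + (-4 + 3)) = (3 + Z)/(d - 1) = (3 + Z)/(-1 + d))
K = 491/2 (K = (1/2)*491 = 491/2 ≈ 245.50)
L = 17473/4 (L = -56*(-78) + (3 - 1)/(-1 + 9) = 4368 + 2/8 = 4368 + (1/8)*2 = 4368 + 1/4 = 17473/4 ≈ 4368.3)
K - L = 491/2 - 1*17473/4 = 491/2 - 17473/4 = -16491/4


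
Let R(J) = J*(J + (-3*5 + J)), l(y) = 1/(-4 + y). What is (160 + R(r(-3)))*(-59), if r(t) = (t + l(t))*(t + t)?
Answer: -1700852/49 ≈ -34711.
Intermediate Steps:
r(t) = 2*t*(t + 1/(-4 + t)) (r(t) = (t + 1/(-4 + t))*(t + t) = (t + 1/(-4 + t))*(2*t) = 2*t*(t + 1/(-4 + t)))
R(J) = J*(-15 + 2*J) (R(J) = J*(J + (-15 + J)) = J*(-15 + 2*J))
(160 + R(r(-3)))*(-59) = (160 + (2*(-3)*(1 - 3*(-4 - 3))/(-4 - 3))*(-15 + 2*(2*(-3)*(1 - 3*(-4 - 3))/(-4 - 3))))*(-59) = (160 + (2*(-3)*(1 - 3*(-7))/(-7))*(-15 + 2*(2*(-3)*(1 - 3*(-7))/(-7))))*(-59) = (160 + (2*(-3)*(-⅐)*(1 + 21))*(-15 + 2*(2*(-3)*(-⅐)*(1 + 21))))*(-59) = (160 + (2*(-3)*(-⅐)*22)*(-15 + 2*(2*(-3)*(-⅐)*22)))*(-59) = (160 + 132*(-15 + 2*(132/7))/7)*(-59) = (160 + 132*(-15 + 264/7)/7)*(-59) = (160 + (132/7)*(159/7))*(-59) = (160 + 20988/49)*(-59) = (28828/49)*(-59) = -1700852/49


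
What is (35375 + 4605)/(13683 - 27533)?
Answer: -3998/1385 ≈ -2.8866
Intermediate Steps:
(35375 + 4605)/(13683 - 27533) = 39980/(-13850) = 39980*(-1/13850) = -3998/1385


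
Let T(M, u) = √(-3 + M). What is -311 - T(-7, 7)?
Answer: -311 - I*√10 ≈ -311.0 - 3.1623*I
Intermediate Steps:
-311 - T(-7, 7) = -311 - √(-3 - 7) = -311 - √(-10) = -311 - I*√10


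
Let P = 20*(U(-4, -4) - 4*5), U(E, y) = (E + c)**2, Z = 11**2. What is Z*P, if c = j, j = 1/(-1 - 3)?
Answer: -18755/4 ≈ -4688.8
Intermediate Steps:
j = -1/4 (j = 1/(-4) = -1/4 ≈ -0.25000)
Z = 121
c = -1/4 ≈ -0.25000
U(E, y) = (-1/4 + E)**2 (U(E, y) = (E - 1/4)**2 = (-1/4 + E)**2)
P = -155/4 (P = 20*((-1 + 4*(-4))**2/16 - 4*5) = 20*((-1 - 16)**2/16 - 20) = 20*((1/16)*(-17)**2 - 20) = 20*((1/16)*289 - 20) = 20*(289/16 - 20) = 20*(-31/16) = -155/4 ≈ -38.750)
Z*P = 121*(-155/4) = -18755/4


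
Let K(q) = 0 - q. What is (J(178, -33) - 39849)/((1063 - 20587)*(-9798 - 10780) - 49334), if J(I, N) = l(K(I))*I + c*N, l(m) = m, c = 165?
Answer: -38489/200857769 ≈ -0.00019162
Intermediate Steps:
K(q) = -q
J(I, N) = -I² + 165*N (J(I, N) = (-I)*I + 165*N = -I² + 165*N)
(J(178, -33) - 39849)/((1063 - 20587)*(-9798 - 10780) - 49334) = ((-1*178² + 165*(-33)) - 39849)/((1063 - 20587)*(-9798 - 10780) - 49334) = ((-1*31684 - 5445) - 39849)/(-19524*(-20578) - 49334) = ((-31684 - 5445) - 39849)/(401764872 - 49334) = (-37129 - 39849)/401715538 = -76978*1/401715538 = -38489/200857769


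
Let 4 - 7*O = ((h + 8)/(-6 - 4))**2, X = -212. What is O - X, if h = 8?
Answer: 37136/175 ≈ 212.21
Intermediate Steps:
O = 36/175 (O = 4/7 - (8 + 8)**2/(-6 - 4)**2/7 = 4/7 - (16/(-10))**2/7 = 4/7 - (16*(-1/10))**2/7 = 4/7 - (-8/5)**2/7 = 4/7 - 1/7*64/25 = 4/7 - 64/175 = 36/175 ≈ 0.20571)
O - X = 36/175 - 1*(-212) = 36/175 + 212 = 37136/175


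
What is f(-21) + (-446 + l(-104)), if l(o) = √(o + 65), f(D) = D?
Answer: -467 + I*√39 ≈ -467.0 + 6.245*I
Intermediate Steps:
l(o) = √(65 + o)
f(-21) + (-446 + l(-104)) = -21 + (-446 + √(65 - 104)) = -21 + (-446 + √(-39)) = -21 + (-446 + I*√39) = -467 + I*√39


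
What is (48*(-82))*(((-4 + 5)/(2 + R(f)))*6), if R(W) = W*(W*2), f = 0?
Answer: -11808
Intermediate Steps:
R(W) = 2*W² (R(W) = W*(2*W) = 2*W²)
(48*(-82))*(((-4 + 5)/(2 + R(f)))*6) = (48*(-82))*(((-4 + 5)/(2 + 2*0²))*6) = -3936*1/(2 + 2*0)*6 = -3936*1/(2 + 0)*6 = -3936*1/2*6 = -3936*1*(½)*6 = -1968*6 = -3936*3 = -11808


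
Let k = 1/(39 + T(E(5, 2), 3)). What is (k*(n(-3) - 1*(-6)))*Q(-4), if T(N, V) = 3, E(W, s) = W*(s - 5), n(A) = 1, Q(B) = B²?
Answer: 8/3 ≈ 2.6667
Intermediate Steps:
E(W, s) = W*(-5 + s)
k = 1/42 (k = 1/(39 + 3) = 1/42 ≈ 0.023810)
(k*(n(-3) - 1*(-6)))*Q(-4) = ((1 - 1*(-6))/42)*(-4)² = ((1 + 6)/42)*16 = ((1/42)*7)*16 = (⅙)*16 = 8/3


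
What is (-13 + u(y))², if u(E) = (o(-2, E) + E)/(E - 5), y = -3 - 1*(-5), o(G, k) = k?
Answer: 1849/9 ≈ 205.44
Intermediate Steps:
y = 2 (y = -3 + 5 = 2)
u(E) = 2*E/(-5 + E) (u(E) = (E + E)/(E - 5) = (2*E)/(-5 + E) = 2*E/(-5 + E))
(-13 + u(y))² = (-13 + 2*2/(-5 + 2))² = (-13 + 2*2/(-3))² = (-13 + 2*2*(-⅓))² = (-13 - 4/3)² = (-43/3)² = 1849/9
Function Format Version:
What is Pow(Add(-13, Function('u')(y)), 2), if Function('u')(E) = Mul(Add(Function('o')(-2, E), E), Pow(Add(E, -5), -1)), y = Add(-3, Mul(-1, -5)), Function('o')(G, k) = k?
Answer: Rational(1849, 9) ≈ 205.44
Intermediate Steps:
y = 2 (y = Add(-3, 5) = 2)
Function('u')(E) = Mul(2, E, Pow(Add(-5, E), -1)) (Function('u')(E) = Mul(Add(E, E), Pow(Add(E, -5), -1)) = Mul(Mul(2, E), Pow(Add(-5, E), -1)) = Mul(2, E, Pow(Add(-5, E), -1)))
Pow(Add(-13, Function('u')(y)), 2) = Pow(Add(-13, Mul(2, 2, Pow(Add(-5, 2), -1))), 2) = Pow(Add(-13, Mul(2, 2, Pow(-3, -1))), 2) = Pow(Add(-13, Mul(2, 2, Rational(-1, 3))), 2) = Pow(Add(-13, Rational(-4, 3)), 2) = Pow(Rational(-43, 3), 2) = Rational(1849, 9)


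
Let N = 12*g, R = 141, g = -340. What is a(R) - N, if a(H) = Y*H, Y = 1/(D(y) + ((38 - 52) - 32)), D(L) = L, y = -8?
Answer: 73393/18 ≈ 4077.4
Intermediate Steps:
Y = -1/54 (Y = 1/(-8 + ((38 - 52) - 32)) = 1/(-8 + (-14 - 32)) = 1/(-8 - 46) = 1/(-54) = -1/54 ≈ -0.018519)
a(H) = -H/54
N = -4080 (N = 12*(-340) = -4080)
a(R) - N = -1/54*141 - 1*(-4080) = -47/18 + 4080 = 73393/18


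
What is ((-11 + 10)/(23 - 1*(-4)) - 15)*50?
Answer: -20300/27 ≈ -751.85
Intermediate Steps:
((-11 + 10)/(23 - 1*(-4)) - 15)*50 = (-1/(23 + 4) - 15)*50 = (-1/27 - 15)*50 = -406/27*50 = -20300/27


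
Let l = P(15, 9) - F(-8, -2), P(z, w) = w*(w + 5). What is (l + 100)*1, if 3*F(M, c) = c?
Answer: 680/3 ≈ 226.67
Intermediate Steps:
F(M, c) = c/3
P(z, w) = w*(5 + w)
l = 380/3 (l = 9*(5 + 9) - (-2)/3 = 9*14 - 1*(-⅔) = 126 + ⅔ = 380/3 ≈ 126.67)
(l + 100)*1 = (380/3 + 100)*1 = (680/3)*1 = 680/3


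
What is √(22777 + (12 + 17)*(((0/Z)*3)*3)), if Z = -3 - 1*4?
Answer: √22777 ≈ 150.92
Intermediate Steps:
Z = -7 (Z = -3 - 4 = -7)
√(22777 + (12 + 17)*(((0/Z)*3)*3)) = √(22777 + (12 + 17)*(((0/(-7))*3)*3)) = √(22777 + 29*(((0*(-⅐))*3)*3)) = √(22777 + 29*((0*3)*3)) = √(22777 + 29*(0*3)) = √(22777 + 29*0) = √(22777 + 0) = √22777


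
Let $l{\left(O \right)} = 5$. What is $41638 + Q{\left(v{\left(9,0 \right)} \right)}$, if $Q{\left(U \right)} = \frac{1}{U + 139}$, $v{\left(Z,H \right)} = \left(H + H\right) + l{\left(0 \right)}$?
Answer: $\frac{5995873}{144} \approx 41638.0$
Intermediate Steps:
$v{\left(Z,H \right)} = 5 + 2 H$ ($v{\left(Z,H \right)} = \left(H + H\right) + 5 = 2 H + 5 = 5 + 2 H$)
$Q{\left(U \right)} = \frac{1}{139 + U}$
$41638 + Q{\left(v{\left(9,0 \right)} \right)} = 41638 + \frac{1}{139 + \left(5 + 2 \cdot 0\right)} = 41638 + \frac{1}{139 + \left(5 + 0\right)} = 41638 + \frac{1}{139 + 5} = 41638 + \frac{1}{144} = \frac{5995873}{144}$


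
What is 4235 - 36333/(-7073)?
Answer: 2726408/643 ≈ 4240.1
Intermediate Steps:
4235 - 36333/(-7073) = 4235 - 36333*(-1)/7073 = 4235 - 1*(-3303/643) = 4235 + 3303/643 = 2726408/643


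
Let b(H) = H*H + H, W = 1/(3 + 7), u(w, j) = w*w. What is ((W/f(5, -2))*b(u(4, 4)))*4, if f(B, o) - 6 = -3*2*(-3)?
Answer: 68/15 ≈ 4.5333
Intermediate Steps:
f(B, o) = 24 (f(B, o) = 6 - 3*2*(-3) = 6 - 6*(-3) = 6 + 18 = 24)
u(w, j) = w²
W = ⅒ (W = 1/10 = ⅒ ≈ 0.10000)
b(H) = H + H² (b(H) = H² + H = H + H²)
((W/f(5, -2))*b(u(4, 4)))*4 = (((⅒)/24)*(4²*(1 + 4²)))*4 = (((⅒)*(1/24))*(16*(1 + 16)))*4 = ((16*17)/240)*4 = ((1/240)*272)*4 = (17/15)*4 = 68/15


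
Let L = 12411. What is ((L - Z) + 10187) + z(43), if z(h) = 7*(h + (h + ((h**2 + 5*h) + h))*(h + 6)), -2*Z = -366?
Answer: 760166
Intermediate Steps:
Z = 183 (Z = -1/2*(-366) = 183)
z(h) = 7*h + 7*(6 + h)*(h**2 + 7*h) (z(h) = 7*(h + (h + (h**2 + 6*h))*(6 + h)) = 7*(h + (h**2 + 7*h)*(6 + h)) = 7*(h + (6 + h)*(h**2 + 7*h)) = 7*h + 7*(6 + h)*(h**2 + 7*h))
((L - Z) + 10187) + z(43) = ((12411 - 1*183) + 10187) + 7*43*(43 + 43**2 + 13*43) = ((12411 - 183) + 10187) + 7*43*(43 + 1849 + 559) = (12228 + 10187) + 7*43*2451 = 22415 + 737751 = 760166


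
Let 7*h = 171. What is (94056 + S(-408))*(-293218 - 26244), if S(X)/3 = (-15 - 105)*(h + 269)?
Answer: 25891756176/7 ≈ 3.6988e+9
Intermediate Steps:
h = 171/7 (h = (⅐)*171 = 171/7 ≈ 24.429)
S(X) = -739440/7 (S(X) = 3*((-15 - 105)*(171/7 + 269)) = 3*(-120*2054/7) = 3*(-246480/7) = -739440/7)
(94056 + S(-408))*(-293218 - 26244) = (94056 - 739440/7)*(-293218 - 26244) = -81048/7*(-319462) = 25891756176/7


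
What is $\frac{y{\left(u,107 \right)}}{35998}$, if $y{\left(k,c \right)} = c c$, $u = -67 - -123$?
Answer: $\frac{11449}{35998} \approx 0.31805$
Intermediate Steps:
$u = 56$ ($u = -67 + 123 = 56$)
$y{\left(k,c \right)} = c^{2}$
$\frac{y{\left(u,107 \right)}}{35998} = \frac{107^{2}}{35998} = 11449 \cdot \frac{1}{35998} = \frac{11449}{35998}$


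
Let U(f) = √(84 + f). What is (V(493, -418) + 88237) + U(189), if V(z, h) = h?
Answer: 87819 + √273 ≈ 87836.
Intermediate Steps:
(V(493, -418) + 88237) + U(189) = (-418 + 88237) + √(84 + 189) = 87819 + √273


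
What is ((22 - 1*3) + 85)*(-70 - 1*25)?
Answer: -9880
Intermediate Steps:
((22 - 1*3) + 85)*(-70 - 1*25) = ((22 - 3) + 85)*(-70 - 25) = (19 + 85)*(-95) = 104*(-95) = -9880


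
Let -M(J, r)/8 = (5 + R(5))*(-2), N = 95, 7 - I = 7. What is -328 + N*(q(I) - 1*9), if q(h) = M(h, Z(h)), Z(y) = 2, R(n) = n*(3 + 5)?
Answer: 67217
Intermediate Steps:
I = 0 (I = 7 - 1*7 = 7 - 7 = 0)
R(n) = 8*n (R(n) = n*8 = 8*n)
M(J, r) = 720 (M(J, r) = -8*(5 + 8*5)*(-2) = -8*(5 + 40)*(-2) = -360*(-2) = -8*(-90) = 720)
q(h) = 720
-328 + N*(q(I) - 1*9) = -328 + 95*(720 - 1*9) = -328 + 95*(720 - 9) = -328 + 95*711 = -328 + 67545 = 67217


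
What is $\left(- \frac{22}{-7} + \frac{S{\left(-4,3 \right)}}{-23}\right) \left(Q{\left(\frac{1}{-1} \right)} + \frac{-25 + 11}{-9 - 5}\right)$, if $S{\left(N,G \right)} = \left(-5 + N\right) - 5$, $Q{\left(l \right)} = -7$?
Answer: $- \frac{3624}{161} \approx -22.509$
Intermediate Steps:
$S{\left(N,G \right)} = -10 + N$
$\left(- \frac{22}{-7} + \frac{S{\left(-4,3 \right)}}{-23}\right) \left(Q{\left(\frac{1}{-1} \right)} + \frac{-25 + 11}{-9 - 5}\right) = \left(- \frac{22}{-7} + \frac{-10 - 4}{-23}\right) \left(-7 + \frac{-25 + 11}{-9 - 5}\right) = \left(\left(-22\right) \left(- \frac{1}{7}\right) - - \frac{14}{23}\right) \left(-7 - \frac{14}{-14}\right) = \left(\frac{22}{7} + \frac{14}{23}\right) \left(-7 - -1\right) = \frac{604 \left(-7 + 1\right)}{161} = \frac{604}{161} \left(-6\right) = - \frac{3624}{161}$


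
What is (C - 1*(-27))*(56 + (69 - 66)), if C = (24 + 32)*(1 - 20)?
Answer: -61183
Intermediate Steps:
C = -1064 (C = 56*(-19) = -1064)
(C - 1*(-27))*(56 + (69 - 66)) = (-1064 - 1*(-27))*(56 + (69 - 66)) = (-1064 + 27)*(56 + 3) = -1037*59 = -61183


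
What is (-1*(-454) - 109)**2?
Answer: 119025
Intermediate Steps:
(-1*(-454) - 109)**2 = (454 - 109)**2 = 345**2 = 119025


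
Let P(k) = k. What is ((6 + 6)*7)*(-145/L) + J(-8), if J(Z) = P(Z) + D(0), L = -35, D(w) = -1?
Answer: 339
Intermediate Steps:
J(Z) = -1 + Z (J(Z) = Z - 1 = -1 + Z)
((6 + 6)*7)*(-145/L) + J(-8) = ((6 + 6)*7)*(-145/(-35)) + (-1 - 8) = (12*7)*(-145*(-1/35)) - 9 = 84*(29/7) - 9 = 348 - 9 = 339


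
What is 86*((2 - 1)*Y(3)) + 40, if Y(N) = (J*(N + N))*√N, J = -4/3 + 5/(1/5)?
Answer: 40 + 12212*√3 ≈ 21192.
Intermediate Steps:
J = 71/3 (J = -4*⅓ + 5/(⅕) = -4/3 + 5*5 = -4/3 + 25 = 71/3 ≈ 23.667)
Y(N) = 142*N^(3/2)/3 (Y(N) = (71*(N + N)/3)*√N = (71*(2*N)/3)*√N = (142*N/3)*√N = 142*N^(3/2)/3)
86*((2 - 1)*Y(3)) + 40 = 86*((2 - 1)*(142*3^(3/2)/3)) + 40 = 86*(1*(142*(3*√3)/3)) + 40 = 86*(1*(142*√3)) + 40 = 86*(142*√3) + 40 = 12212*√3 + 40 = 40 + 12212*√3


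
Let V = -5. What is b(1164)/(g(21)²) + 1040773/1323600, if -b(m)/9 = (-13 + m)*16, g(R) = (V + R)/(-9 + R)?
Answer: -123399510827/1323600 ≈ -93230.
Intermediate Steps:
g(R) = (-5 + R)/(-9 + R)
b(m) = 1872 - 144*m (b(m) = -9*(-13 + m)*16 = -9*(-208 + 16*m) = 1872 - 144*m)
b(1164)/(g(21)²) + 1040773/1323600 = (1872 - 144*1164)/(((-5 + 21)/(-9 + 21))²) + 1040773/1323600 = (1872 - 167616)/((16/12)²) + 1040773*(1/1323600) = -165744/(((1/12)*16)²) + 1040773/1323600 = -165744/((4/3)²) + 1040773/1323600 = -165744/16/9 + 1040773/1323600 = -165744*9/16 + 1040773/1323600 = -93231 + 1040773/1323600 = -123399510827/1323600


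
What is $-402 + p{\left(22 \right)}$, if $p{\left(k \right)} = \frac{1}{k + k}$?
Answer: $- \frac{17687}{44} \approx -401.98$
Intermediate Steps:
$p{\left(k \right)} = \frac{1}{2 k}$
$-402 + p{\left(22 \right)} = -402 + \frac{1}{2 \cdot 22} = -402 + \frac{1}{2} \cdot \frac{1}{22} = -402 + \frac{1}{44} = - \frac{17687}{44}$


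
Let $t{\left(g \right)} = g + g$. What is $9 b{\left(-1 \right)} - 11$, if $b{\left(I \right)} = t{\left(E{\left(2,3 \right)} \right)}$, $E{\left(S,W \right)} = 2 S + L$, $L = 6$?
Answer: $169$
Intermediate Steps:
$E{\left(S,W \right)} = 6 + 2 S$ ($E{\left(S,W \right)} = 2 S + 6 = 6 + 2 S$)
$t{\left(g \right)} = 2 g$
$b{\left(I \right)} = 20$ ($b{\left(I \right)} = 2 \left(6 + 2 \cdot 2\right) = 2 \left(6 + 4\right) = 2 \cdot 10 = 20$)
$9 b{\left(-1 \right)} - 11 = 9 \cdot 20 - 11 = 180 - 11 = 169$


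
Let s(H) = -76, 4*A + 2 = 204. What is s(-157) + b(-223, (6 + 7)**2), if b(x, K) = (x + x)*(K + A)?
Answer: -97973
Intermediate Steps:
A = 101/2 (A = -1/2 + (1/4)*204 = -1/2 + 51 = 101/2 ≈ 50.500)
b(x, K) = 2*x*(101/2 + K) (b(x, K) = (x + x)*(K + 101/2) = (2*x)*(101/2 + K) = 2*x*(101/2 + K))
s(-157) + b(-223, (6 + 7)**2) = -76 - 223*(101 + 2*(6 + 7)**2) = -76 - 223*(101 + 2*13**2) = -76 - 223*(101 + 2*169) = -76 - 223*(101 + 338) = -76 - 223*439 = -76 - 97897 = -97973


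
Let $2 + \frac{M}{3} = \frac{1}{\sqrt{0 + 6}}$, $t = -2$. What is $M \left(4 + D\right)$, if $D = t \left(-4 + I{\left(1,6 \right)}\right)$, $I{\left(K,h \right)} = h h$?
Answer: $360 - 30 \sqrt{6} \approx 286.52$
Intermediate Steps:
$I{\left(K,h \right)} = h^{2}$
$D = -64$ ($D = - 2 \left(-4 + 6^{2}\right) = - 2 \left(-4 + 36\right) = \left(-2\right) 32 = -64$)
$M = -6 + \frac{\sqrt{6}}{2}$ ($M = -6 + \frac{3}{\sqrt{0 + 6}} = -6 + \frac{3}{\sqrt{6}} = -6 + 3 \frac{\sqrt{6}}{6} = -6 + \frac{\sqrt{6}}{2} \approx -4.7753$)
$M \left(4 + D\right) = \left(-6 + \frac{\sqrt{6}}{2}\right) \left(4 - 64\right) = \left(-6 + \frac{\sqrt{6}}{2}\right) \left(-60\right) = 360 - 30 \sqrt{6}$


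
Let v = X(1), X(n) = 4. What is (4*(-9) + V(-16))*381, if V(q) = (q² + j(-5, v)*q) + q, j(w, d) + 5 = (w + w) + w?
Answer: 199644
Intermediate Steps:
v = 4
j(w, d) = -5 + 3*w (j(w, d) = -5 + ((w + w) + w) = -5 + (2*w + w) = -5 + 3*w)
V(q) = q² - 19*q (V(q) = (q² + (-5 + 3*(-5))*q) + q = (q² + (-5 - 15)*q) + q = (q² - 20*q) + q = q² - 19*q)
(4*(-9) + V(-16))*381 = (4*(-9) - 16*(-19 - 16))*381 = (-36 - 16*(-35))*381 = (-36 + 560)*381 = 524*381 = 199644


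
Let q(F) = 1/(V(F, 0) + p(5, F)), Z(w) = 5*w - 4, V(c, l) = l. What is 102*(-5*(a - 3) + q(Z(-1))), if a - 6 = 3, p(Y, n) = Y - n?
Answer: -21369/7 ≈ -3052.7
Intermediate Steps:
Z(w) = -4 + 5*w
a = 9 (a = 6 + 3 = 9)
q(F) = 1/(5 - F) (q(F) = 1/(0 + (5 - F)) = 1/(5 - F))
102*(-5*(a - 3) + q(Z(-1))) = 102*(-5*(9 - 3) - 1/(-5 + (-4 + 5*(-1)))) = 102*(-5*6 - 1/(-5 + (-4 - 5))) = 102*(-30 - 1/(-5 - 9)) = 102*(-30 - 1/(-14)) = 102*(-30 - 1*(-1/14)) = 102*(-30 + 1/14) = 102*(-419/14) = -21369/7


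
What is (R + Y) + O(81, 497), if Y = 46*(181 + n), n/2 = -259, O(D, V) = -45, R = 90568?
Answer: 75021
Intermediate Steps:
n = -518 (n = 2*(-259) = -518)
Y = -15502 (Y = 46*(181 - 518) = 46*(-337) = -15502)
(R + Y) + O(81, 497) = (90568 - 15502) - 45 = 75066 - 45 = 75021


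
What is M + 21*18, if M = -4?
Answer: 374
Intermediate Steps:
M + 21*18 = -4 + 21*18 = -4 + 378 = 374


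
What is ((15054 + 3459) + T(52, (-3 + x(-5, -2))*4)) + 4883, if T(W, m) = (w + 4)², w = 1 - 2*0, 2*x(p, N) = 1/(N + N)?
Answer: 23421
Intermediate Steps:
x(p, N) = 1/(4*N) (x(p, N) = 1/(2*(N + N)) = 1/(2*((2*N))) = (1/(2*N))/2 = 1/(4*N))
w = 1 (w = 1 + 0 = 1)
T(W, m) = 25 (T(W, m) = (1 + 4)² = 5² = 25)
((15054 + 3459) + T(52, (-3 + x(-5, -2))*4)) + 4883 = ((15054 + 3459) + 25) + 4883 = (18513 + 25) + 4883 = 18538 + 4883 = 23421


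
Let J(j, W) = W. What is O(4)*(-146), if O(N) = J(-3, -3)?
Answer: 438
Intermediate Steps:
O(N) = -3
O(4)*(-146) = -3*(-146) = 438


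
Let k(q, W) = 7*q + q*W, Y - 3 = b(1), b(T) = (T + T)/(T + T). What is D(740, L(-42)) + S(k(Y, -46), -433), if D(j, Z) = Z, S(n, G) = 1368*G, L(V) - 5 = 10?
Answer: -592329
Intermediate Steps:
b(T) = 1 (b(T) = (2*T)/((2*T)) = (2*T)*(1/(2*T)) = 1)
L(V) = 15 (L(V) = 5 + 10 = 15)
Y = 4 (Y = 3 + 1 = 4)
k(q, W) = 7*q + W*q
D(740, L(-42)) + S(k(Y, -46), -433) = 15 + 1368*(-433) = 15 - 592344 = -592329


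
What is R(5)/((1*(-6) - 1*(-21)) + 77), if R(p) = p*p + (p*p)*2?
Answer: 75/92 ≈ 0.81522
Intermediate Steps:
R(p) = 3*p**2 (R(p) = p**2 + p**2*2 = p**2 + 2*p**2 = 3*p**2)
R(5)/((1*(-6) - 1*(-21)) + 77) = (3*5**2)/((1*(-6) - 1*(-21)) + 77) = (3*25)/((-6 + 21) + 77) = 75/(15 + 77) = 75/92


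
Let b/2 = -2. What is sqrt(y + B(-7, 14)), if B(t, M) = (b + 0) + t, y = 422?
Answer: sqrt(411) ≈ 20.273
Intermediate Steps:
b = -4 (b = 2*(-2) = -4)
B(t, M) = -4 + t (B(t, M) = (-4 + 0) + t = -4 + t)
sqrt(y + B(-7, 14)) = sqrt(422 + (-4 - 7)) = sqrt(422 - 11) = sqrt(411)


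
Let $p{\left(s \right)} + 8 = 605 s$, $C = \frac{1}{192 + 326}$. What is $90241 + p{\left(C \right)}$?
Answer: $\frac{46741299}{518} \approx 90234.0$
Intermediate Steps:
$C = \frac{1}{518} \approx 0.0019305$
$p{\left(s \right)} = -8 + 605 s$
$90241 + p{\left(C \right)} = 90241 + \left(-8 + 605 \cdot \frac{1}{518}\right) = 90241 + \left(-8 + \frac{605}{518}\right) = 90241 - \frac{3539}{518} = \frac{46741299}{518}$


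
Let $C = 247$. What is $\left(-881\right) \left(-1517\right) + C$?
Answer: $1336724$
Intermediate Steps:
$\left(-881\right) \left(-1517\right) + C = \left(-881\right) \left(-1517\right) + 247 = 1336477 + 247 = 1336724$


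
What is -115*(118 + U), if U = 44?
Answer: -18630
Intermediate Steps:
-115*(118 + U) = -115*(118 + 44) = -115*162 = -18630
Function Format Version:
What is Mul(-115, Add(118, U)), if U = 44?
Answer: -18630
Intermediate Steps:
Mul(-115, Add(118, U)) = Mul(-115, Add(118, 44)) = Mul(-115, 162) = -18630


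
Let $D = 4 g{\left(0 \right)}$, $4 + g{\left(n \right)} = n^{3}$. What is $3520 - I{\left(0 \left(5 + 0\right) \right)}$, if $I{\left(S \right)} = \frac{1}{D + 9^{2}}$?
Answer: $\frac{228799}{65} \approx 3520.0$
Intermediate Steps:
$g{\left(n \right)} = -4 + n^{3}$
$D = -16$ ($D = 4 \left(-4 + 0^{3}\right) = 4 \left(-4 + 0\right) = 4 \left(-4\right) = -16$)
$I{\left(S \right)} = \frac{1}{65}$ ($I{\left(S \right)} = \frac{1}{-16 + 9^{2}} = \frac{1}{-16 + 81} = \frac{1}{65}$)
$3520 - I{\left(0 \left(5 + 0\right) \right)} = 3520 - \frac{1}{65} = \frac{228799}{65}$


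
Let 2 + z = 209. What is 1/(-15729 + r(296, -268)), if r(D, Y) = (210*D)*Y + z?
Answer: -1/16674402 ≈ -5.9972e-8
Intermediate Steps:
z = 207 (z = -2 + 209 = 207)
r(D, Y) = 207 + 210*D*Y (r(D, Y) = (210*D)*Y + 207 = 210*D*Y + 207 = 207 + 210*D*Y)
1/(-15729 + r(296, -268)) = 1/(-15729 + (207 + 210*296*(-268))) = 1/(-15729 + (207 - 16658880)) = 1/(-15729 - 16658673) = 1/(-16674402) = -1/16674402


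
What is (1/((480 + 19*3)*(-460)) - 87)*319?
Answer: -6855546379/247020 ≈ -27753.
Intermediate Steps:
(1/((480 + 19*3)*(-460)) - 87)*319 = (-1/460/(480 + 57) - 87)*319 = (-1/460/537 - 87)*319 = ((1/537)*(-1/460) - 87)*319 = (-1/247020 - 87)*319 = -21490741/247020*319 = -6855546379/247020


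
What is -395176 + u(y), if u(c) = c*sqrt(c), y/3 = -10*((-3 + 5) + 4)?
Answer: -395176 - 1080*I*sqrt(5) ≈ -3.9518e+5 - 2415.0*I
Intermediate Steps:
y = -180 (y = 3*(-10*((-3 + 5) + 4)) = 3*(-10*(2 + 4)) = 3*(-10*6) = 3*(-60) = -180)
u(c) = c**(3/2)
-395176 + u(y) = -395176 + (-180)**(3/2) = -395176 - 1080*I*sqrt(5)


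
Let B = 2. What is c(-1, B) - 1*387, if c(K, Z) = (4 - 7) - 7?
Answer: -397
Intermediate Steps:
c(K, Z) = -10 (c(K, Z) = -3 - 7 = -10)
c(-1, B) - 1*387 = -10 - 1*387 = -10 - 387 = -397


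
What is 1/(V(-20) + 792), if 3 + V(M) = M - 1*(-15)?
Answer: 1/784 ≈ 0.0012755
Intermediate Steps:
V(M) = 12 + M (V(M) = -3 + (M - 1*(-15)) = -3 + (M + 15) = -3 + (15 + M) = 12 + M)
1/(V(-20) + 792) = 1/((12 - 20) + 792) = 1/(-8 + 792) = 1/784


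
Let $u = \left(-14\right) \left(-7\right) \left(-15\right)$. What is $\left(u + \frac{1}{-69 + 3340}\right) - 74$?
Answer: $- \frac{5050423}{3271} \approx -1544.0$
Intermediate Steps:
$u = -1470$ ($u = 98 \left(-15\right) = -1470$)
$\left(u + \frac{1}{-69 + 3340}\right) - 74 = \left(-1470 + \frac{1}{-69 + 3340}\right) - 74 = \left(-1470 + \frac{1}{3271}\right) - 74 = - \frac{4808369}{3271} - 74 = - \frac{5050423}{3271}$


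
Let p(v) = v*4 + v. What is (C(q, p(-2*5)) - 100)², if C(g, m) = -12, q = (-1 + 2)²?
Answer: 12544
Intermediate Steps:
q = 1 (q = 1² = 1)
p(v) = 5*v (p(v) = 4*v + v = 5*v)
(C(q, p(-2*5)) - 100)² = (-12 - 100)² = (-112)² = 12544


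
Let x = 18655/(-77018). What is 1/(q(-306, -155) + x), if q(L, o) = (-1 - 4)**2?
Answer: 77018/1906795 ≈ 0.040391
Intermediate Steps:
q(L, o) = 25 (q(L, o) = (-5)**2 = 25)
x = -18655/77018 (x = 18655*(-1/77018) = -18655/77018 ≈ -0.24222)
1/(q(-306, -155) + x) = 1/(25 - 18655/77018) = 1/(1906795/77018) = 77018/1906795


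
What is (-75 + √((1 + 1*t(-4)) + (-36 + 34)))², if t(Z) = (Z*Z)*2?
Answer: (75 - √31)² ≈ 4820.8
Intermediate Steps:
t(Z) = 2*Z² (t(Z) = Z²*2 = 2*Z²)
(-75 + √((1 + 1*t(-4)) + (-36 + 34)))² = (-75 + √((1 + 1*(2*(-4)²)) + (-36 + 34)))² = (-75 + √((1 + 1*(2*16)) - 2))² = (-75 + √((1 + 1*32) - 2))² = (-75 + √((1 + 32) - 2))² = (-75 + √(33 - 2))² = (-75 + √31)²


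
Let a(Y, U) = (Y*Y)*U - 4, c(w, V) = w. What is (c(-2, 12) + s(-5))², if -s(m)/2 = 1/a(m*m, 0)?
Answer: 9/4 ≈ 2.2500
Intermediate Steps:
a(Y, U) = -4 + U*Y² (a(Y, U) = Y²*U - 4 = U*Y² - 4 = -4 + U*Y²)
s(m) = ½ (s(m) = -2/(-4 + 0*(m*m)²) = -2/(-4 + 0*(m²)²) = -2/(-4 + 0*m⁴) = -2/(-4 + 0) = -2/(-4) = -2*(-¼) = ½)
(c(-2, 12) + s(-5))² = (-2 + ½)² = (-3/2)² = 9/4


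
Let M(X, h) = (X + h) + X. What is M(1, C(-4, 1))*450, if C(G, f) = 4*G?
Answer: -6300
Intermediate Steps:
M(X, h) = h + 2*X
M(1, C(-4, 1))*450 = (4*(-4) + 2*1)*450 = (-16 + 2)*450 = -14*450 = -6300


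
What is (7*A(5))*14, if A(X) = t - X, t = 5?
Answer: 0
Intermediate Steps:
A(X) = 5 - X
(7*A(5))*14 = (7*(5 - 1*5))*14 = (7*(5 - 5))*14 = (7*0)*14 = 0*14 = 0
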